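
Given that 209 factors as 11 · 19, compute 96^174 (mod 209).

191

Mod 11: 96 ≡ 8; by Fermat, exponent reduces to 174 mod 10 = 4; 8^4 ≡ 4 (mod 11).
Mod 19: 96 ≡ 1; by Fermat, exponent reduces to 174 mod 18 = 12; 1^12 ≡ 1 (mod 19).
Combine by CRT: x ≡ 4 (mod 11), x ≡ 1 (mod 19) ⇒ x ≡ 191 (mod 209).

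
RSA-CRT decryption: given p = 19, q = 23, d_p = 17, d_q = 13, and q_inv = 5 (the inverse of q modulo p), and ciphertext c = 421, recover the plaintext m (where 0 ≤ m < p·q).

89

m₁ = c^(d_p) mod p: c ≡ 3 (mod 19), and 3^17 mod 19 = 13.
m₂ = c^(d_q) mod q: c ≡ 7 (mod 23), and 7^13 mod 23 = 20.
h = q_inv·(m₁ − m₂) mod p = 5·(13 − 20) mod 19 = 3.
m = m₂ + h·q = 20 + 3·23 = 89.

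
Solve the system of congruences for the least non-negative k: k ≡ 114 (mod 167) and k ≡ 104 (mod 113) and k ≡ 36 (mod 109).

170621

From k ≡ 114 (mod 167) write k = 114 + 167t. Substituting into k ≡ 104 (mod 113) gives 167t ≡ 103 (mod 113), and since 54⁻¹ ≡ 90 (mod 113), t ≡ 4. Hence k ≡ 114 + 167·4 = 782 (mod 18871).
From k ≡ 782 (mod 18871) write k = 782 + 18871t. Substituting into k ≡ 36 (mod 109) gives 18871t ≡ 17 (mod 109), and since 14⁻¹ ≡ 39 (mod 109), t ≡ 9. Hence k ≡ 782 + 18871·9 = 170621 (mod 2056939).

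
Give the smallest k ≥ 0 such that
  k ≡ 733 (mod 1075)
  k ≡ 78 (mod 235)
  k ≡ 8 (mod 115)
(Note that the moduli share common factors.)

126508

gcd(1075, 235) = 5 and 5 | (78 − 733), so the pair is consistent; merging gives k ≡ 25458 (mod 50525), where 50525 = lcm(1075, 235).
gcd(50525, 115) = 5 and 5 | (8 − 25458), so the pair is consistent; merging gives k ≡ 126508 (mod 1162075), where 1162075 = lcm(50525, 115).
The solution is unique modulo lcm(1075, 235, 115) = 1162075.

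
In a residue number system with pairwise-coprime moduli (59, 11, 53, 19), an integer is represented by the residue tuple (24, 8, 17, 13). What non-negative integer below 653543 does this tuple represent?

The moduli are pairwise coprime; N = 59·11·53·19 = 653543.
N/59 = 11077; 11077 ≡ 44 (mod 59); 44·55 ≡ 1, so inverse 55.
N/11 = 59413; 59413 ≡ 2 (mod 11); 2·6 ≡ 1, so inverse 6.
N/53 = 12331; 12331 ≡ 35 (mod 53); 35·50 ≡ 1, so inverse 50.
N/19 = 34397; 34397 ≡ 7 (mod 19); 7·11 ≡ 1, so inverse 11.
x ≡ 24·11077·55 + 8·59413·6 + 17·12331·50 + 13·34397·11 = 32873585.
32873585 mod 653543 = 196435.

196435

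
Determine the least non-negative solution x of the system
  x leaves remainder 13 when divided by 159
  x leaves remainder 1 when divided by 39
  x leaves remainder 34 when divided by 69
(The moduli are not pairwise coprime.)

22114

gcd(159, 39) = 3 and 3 | (1 − 13), so the pair is consistent; merging gives x ≡ 1444 (mod 2067), where 2067 = lcm(159, 39).
gcd(2067, 69) = 3 and 3 | (34 − 1444), so the pair is consistent; merging gives x ≡ 22114 (mod 47541), where 47541 = lcm(2067, 69).
The solution is unique modulo lcm(159, 39, 69) = 47541.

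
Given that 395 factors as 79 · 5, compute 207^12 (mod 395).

Mod 79: 207 ≡ 49; 49^12 ≡ 64 (mod 79).
Mod 5: 207 ≡ 2; since 4 | 12, by Fermat 2^12 ≡ 1 (mod 5).
Combine by CRT: x ≡ 64 (mod 79), x ≡ 1 (mod 5) ⇒ x ≡ 301 (mod 395).

301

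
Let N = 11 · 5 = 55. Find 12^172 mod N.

1

Mod 11: 12 ≡ 1; by Fermat, exponent reduces to 172 mod 10 = 2; 1^2 ≡ 1 (mod 11).
Mod 5: 12 ≡ 2; since 4 | 172, by Fermat 2^172 ≡ 1 (mod 5).
Combine by CRT: x ≡ 1 (mod 11), x ≡ 1 (mod 5) ⇒ x ≡ 1 (mod 55).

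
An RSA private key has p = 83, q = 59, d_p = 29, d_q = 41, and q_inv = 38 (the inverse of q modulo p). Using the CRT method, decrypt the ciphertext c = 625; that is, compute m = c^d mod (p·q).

m₁ = c^(d_p) mod p: c ≡ 44 (mod 83), and 44^29 mod 83 = 49.
m₂ = c^(d_q) mod q: c ≡ 35 (mod 59), and 35^41 mod 59 = 15.
h = q_inv·(m₁ − m₂) mod p = 38·(49 − 15) mod 83 = 47.
m = m₂ + h·q = 15 + 47·59 = 2788.

2788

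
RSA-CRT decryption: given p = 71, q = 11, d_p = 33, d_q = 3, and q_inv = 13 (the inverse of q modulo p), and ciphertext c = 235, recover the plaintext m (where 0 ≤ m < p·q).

m₁ = c^(d_p) mod p: c ≡ 22 (mod 71), and 22^33 mod 71 = 11.
m₂ = c^(d_q) mod q: c ≡ 4 (mod 11), and 4^3 mod 11 = 9.
h = q_inv·(m₁ − m₂) mod p = 13·(11 − 9) mod 71 = 26.
m = m₂ + h·q = 9 + 26·11 = 295.

295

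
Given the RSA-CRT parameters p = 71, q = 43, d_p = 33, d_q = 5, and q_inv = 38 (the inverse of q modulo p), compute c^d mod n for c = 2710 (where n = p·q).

m₁ = c^(d_p) mod p: c ≡ 12 (mod 71), and 12^33 mod 71 = 36.
m₂ = c^(d_q) mod q: c ≡ 1 (mod 43), and 1^5 mod 43 = 1.
h = q_inv·(m₁ − m₂) mod p = 38·(36 − 1) mod 71 = 52.
m = m₂ + h·q = 1 + 52·43 = 2237.

2237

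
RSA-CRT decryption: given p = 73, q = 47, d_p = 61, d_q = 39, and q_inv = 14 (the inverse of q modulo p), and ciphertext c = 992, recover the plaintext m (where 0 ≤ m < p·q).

m₁ = c^(d_p) mod p: c ≡ 43 (mod 73), and 43^61 mod 73 = 30.
m₂ = c^(d_q) mod q: c ≡ 5 (mod 47), and 5^39 mod 47 = 30.
h = q_inv·(m₁ − m₂) mod p = 14·(30 − 30) mod 73 = 0.
m = m₂ + h·q = 30 + 0·47 = 30.

30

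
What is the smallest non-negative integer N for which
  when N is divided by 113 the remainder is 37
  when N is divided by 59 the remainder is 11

Combine the congruences pairwise.
From N ≡ 37 (mod 113) write N = 37 + 113t. Substituting into N ≡ 11 (mod 59) gives 113t ≡ 33 (mod 59), and since 54⁻¹ ≡ 47 (mod 59), t ≡ 17. Hence N ≡ 37 + 113·17 = 1958 (mod 6667).

1958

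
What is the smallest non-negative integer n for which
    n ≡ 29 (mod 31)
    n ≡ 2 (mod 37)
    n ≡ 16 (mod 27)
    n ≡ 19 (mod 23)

The moduli are pairwise coprime; M = 31·37·27·23 = 712287.
M/31 = 22977; 22977 ≡ 6 (mod 31); 6·26 ≡ 1, so inverse 26.
M/37 = 19251; 19251 ≡ 11 (mod 37); 11·27 ≡ 1, so inverse 27.
M/27 = 26381; 26381 ≡ 2 (mod 27); 2·14 ≡ 1, so inverse 14.
M/23 = 30969; 30969 ≡ 11 (mod 23); 11·21 ≡ 1, so inverse 21.
n ≡ 29·22977·26 + 2·19251·27 + 16·26381·14 + 19·30969·21 = 36630187.
36630187 mod 712287 = 303550.

303550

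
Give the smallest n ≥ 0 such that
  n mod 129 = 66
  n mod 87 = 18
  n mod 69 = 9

gcd(129, 87) = 3 and 3 | (18 − 66), so the pair is consistent; merging gives n ≡ 453 (mod 3741), where 3741 = lcm(129, 87).
gcd(3741, 69) = 3 and 3 | (9 − 453), so the pair is consistent; merging gives n ≡ 79014 (mod 86043), where 86043 = lcm(3741, 69).
The solution is unique modulo lcm(129, 87, 69) = 86043.

79014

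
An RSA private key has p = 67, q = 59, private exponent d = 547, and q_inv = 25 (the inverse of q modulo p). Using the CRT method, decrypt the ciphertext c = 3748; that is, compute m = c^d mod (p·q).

d_p = d mod (p−1) = 547 mod 66 = 19; d_q = d mod (q−1) = 25.
m₁ = c^(d_p) mod p: c ≡ 63 (mod 67), and 63^19 mod 67 = 32.
m₂ = c^(d_q) mod q: c ≡ 31 (mod 59), and 31^25 mod 59 = 10.
h = q_inv·(m₁ − m₂) mod p = 25·(32 − 10) mod 67 = 14.
m = m₂ + h·q = 10 + 14·59 = 836.

836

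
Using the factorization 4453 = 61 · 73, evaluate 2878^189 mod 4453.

4037

Mod 61: 2878 ≡ 11; by Fermat, exponent reduces to 189 mod 60 = 9; 11^9 ≡ 11 (mod 61).
Mod 73: 2878 ≡ 31; by Fermat, exponent reduces to 189 mod 72 = 45; 31^45 ≡ 22 (mod 73).
Combine by CRT: x ≡ 11 (mod 61), x ≡ 22 (mod 73) ⇒ x ≡ 4037 (mod 4453).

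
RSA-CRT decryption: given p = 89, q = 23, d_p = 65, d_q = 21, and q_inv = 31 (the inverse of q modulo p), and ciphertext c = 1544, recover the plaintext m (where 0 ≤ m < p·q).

1227

m₁ = c^(d_p) mod p: c ≡ 31 (mod 89), and 31^65 mod 89 = 70.
m₂ = c^(d_q) mod q: c ≡ 3 (mod 23), and 3^21 mod 23 = 8.
h = q_inv·(m₁ − m₂) mod p = 31·(70 − 8) mod 89 = 53.
m = m₂ + h·q = 8 + 53·23 = 1227.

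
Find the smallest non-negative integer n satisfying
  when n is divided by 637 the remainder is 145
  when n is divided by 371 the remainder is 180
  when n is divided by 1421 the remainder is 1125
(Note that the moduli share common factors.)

gcd(637, 371) = 7 and 7 | (180 − 145), so the pair is consistent; merging gives n ≡ 22440 (mod 33761), where 33761 = lcm(637, 371).
gcd(33761, 1421) = 49 and 49 | (1125 − 22440), so the pair is consistent; merging gives n ≡ 22440 (mod 979069), where 979069 = lcm(33761, 1421).
The solution is unique modulo lcm(637, 371, 1421) = 979069.

22440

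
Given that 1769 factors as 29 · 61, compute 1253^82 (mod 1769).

Mod 29: 1253 ≡ 6; by Fermat, exponent reduces to 82 mod 28 = 26; 6^26 ≡ 25 (mod 29).
Mod 61: 1253 ≡ 33; by Fermat, exponent reduces to 82 mod 60 = 22; 33^22 ≡ 52 (mod 61).
Combine by CRT: x ≡ 25 (mod 29), x ≡ 52 (mod 61) ⇒ x ≡ 1272 (mod 1769).

1272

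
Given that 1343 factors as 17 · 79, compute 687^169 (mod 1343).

Mod 17: 687 ≡ 7; by Fermat, exponent reduces to 169 mod 16 = 9; 7^9 ≡ 10 (mod 17).
Mod 79: 687 ≡ 55; by Fermat, exponent reduces to 169 mod 78 = 13; 55^13 ≡ 55 (mod 79).
Combine by CRT: x ≡ 10 (mod 17), x ≡ 55 (mod 79) ⇒ x ≡ 1319 (mod 1343).

1319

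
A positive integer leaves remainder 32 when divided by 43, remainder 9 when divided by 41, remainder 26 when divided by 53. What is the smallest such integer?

The moduli are pairwise coprime; N = 43·41·53 = 93439.
N/43 = 2173; 2173 ≡ 23 (mod 43); 23·15 ≡ 1, so inverse 15.
N/41 = 2279; 2279 ≡ 24 (mod 41); 24·12 ≡ 1, so inverse 12.
N/53 = 1763; 1763 ≡ 14 (mod 53); 14·19 ≡ 1, so inverse 19.
t ≡ 32·2173·15 + 9·2279·12 + 26·1763·19 = 2160094.
2160094 mod 93439 = 10997.

10997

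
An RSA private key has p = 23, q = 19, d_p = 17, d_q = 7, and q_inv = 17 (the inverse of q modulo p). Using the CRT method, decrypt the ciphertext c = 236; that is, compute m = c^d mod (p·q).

426

m₁ = c^(d_p) mod p: c ≡ 6 (mod 23), and 6^17 mod 23 = 12.
m₂ = c^(d_q) mod q: c ≡ 8 (mod 19), and 8^7 mod 19 = 8.
h = q_inv·(m₁ − m₂) mod p = 17·(12 − 8) mod 23 = 22.
m = m₂ + h·q = 8 + 22·19 = 426.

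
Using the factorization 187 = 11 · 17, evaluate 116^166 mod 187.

Mod 11: 116 ≡ 6; by Fermat, exponent reduces to 166 mod 10 = 6; 6^6 ≡ 5 (mod 11).
Mod 17: 116 ≡ 14; by Fermat, exponent reduces to 166 mod 16 = 6; 14^6 ≡ 15 (mod 17).
Combine by CRT: x ≡ 5 (mod 11), x ≡ 15 (mod 17) ⇒ x ≡ 49 (mod 187).

49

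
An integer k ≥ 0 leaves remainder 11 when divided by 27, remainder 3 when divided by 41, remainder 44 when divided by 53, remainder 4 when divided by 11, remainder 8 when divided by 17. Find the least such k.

5013155

From k ≡ 11 (mod 27) write k = 11 + 27t. Substituting into k ≡ 3 (mod 41) gives 27t ≡ 33 (mod 41), and since 27⁻¹ ≡ 38 (mod 41), t ≡ 24. Hence k ≡ 11 + 27·24 = 659 (mod 1107).
From k ≡ 659 (mod 1107) write k = 659 + 1107t. Substituting into k ≡ 44 (mod 53) gives 1107t ≡ 21 (mod 53), and since 47⁻¹ ≡ 44 (mod 53), t ≡ 23. Hence k ≡ 659 + 1107·23 = 26120 (mod 58671).
From k ≡ 26120 (mod 58671) write k = 26120 + 58671t. Substituting into k ≡ 4 (mod 11) gives 58671t ≡ 9 (mod 11), and since 8⁻¹ ≡ 7 (mod 11), t ≡ 8. Hence k ≡ 26120 + 58671·8 = 495488 (mod 645381).
From k ≡ 495488 (mod 645381) write k = 495488 + 645381t. Substituting into k ≡ 8 (mod 17) gives 645381t ≡ 2 (mod 17), and since 10⁻¹ ≡ 12 (mod 17), t ≡ 7. Hence k ≡ 495488 + 645381·7 = 5013155 (mod 10971477).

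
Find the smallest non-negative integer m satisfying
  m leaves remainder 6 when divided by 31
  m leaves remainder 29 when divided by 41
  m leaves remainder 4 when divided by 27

7942

From m ≡ 6 (mod 31) write m = 6 + 31t. Substituting into m ≡ 29 (mod 41) gives 31t ≡ 23 (mod 41), and since 31⁻¹ ≡ 4 (mod 41), t ≡ 10. Hence m ≡ 6 + 31·10 = 316 (mod 1271).
From m ≡ 316 (mod 1271) write m = 316 + 1271t. Substituting into m ≡ 4 (mod 27) gives 1271t ≡ 12 (mod 27), and since 2⁻¹ ≡ 14 (mod 27), t ≡ 6. Hence m ≡ 316 + 1271·6 = 7942 (mod 34317).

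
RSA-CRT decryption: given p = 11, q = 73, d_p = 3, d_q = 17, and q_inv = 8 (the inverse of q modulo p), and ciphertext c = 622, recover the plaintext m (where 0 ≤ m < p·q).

m₁ = c^(d_p) mod p: c ≡ 6 (mod 11), and 6^3 mod 11 = 7.
m₂ = c^(d_q) mod q: c ≡ 38 (mod 73), and 38^17 mod 73 = 48.
h = q_inv·(m₁ − m₂) mod p = 8·(7 − 48) mod 11 = 2.
m = m₂ + h·q = 48 + 2·73 = 194.

194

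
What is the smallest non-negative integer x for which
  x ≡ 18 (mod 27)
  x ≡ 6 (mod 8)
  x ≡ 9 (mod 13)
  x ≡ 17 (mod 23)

8550

From x ≡ 18 (mod 27) write x = 18 + 27t. Substituting into x ≡ 6 (mod 8) gives 27t ≡ 4 (mod 8), and since 3⁻¹ ≡ 3 (mod 8), t ≡ 4. Hence x ≡ 18 + 27·4 = 126 (mod 216).
From x ≡ 126 (mod 216) write x = 126 + 216t. Substituting into x ≡ 9 (mod 13) gives 216t ≡ 0 (mod 13), and since 8⁻¹ ≡ 5 (mod 13), t ≡ 0. Hence x ≡ 126 + 216·0 = 126 (mod 2808).
From x ≡ 126 (mod 2808) write x = 126 + 2808t. Substituting into x ≡ 17 (mod 23) gives 2808t ≡ 6 (mod 23), and since 2⁻¹ ≡ 12 (mod 23), t ≡ 3. Hence x ≡ 126 + 2808·3 = 8550 (mod 64584).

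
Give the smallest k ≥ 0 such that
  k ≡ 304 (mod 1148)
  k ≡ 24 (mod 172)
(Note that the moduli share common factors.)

Combine the congruences pairwise.
gcd(1148, 172) = 4 and 4 | (24 − 304), so the pair is consistent; merging gives k ≡ 6044 (mod 49364), where 49364 = lcm(1148, 172).
The solution is unique modulo lcm(1148, 172) = 49364.

6044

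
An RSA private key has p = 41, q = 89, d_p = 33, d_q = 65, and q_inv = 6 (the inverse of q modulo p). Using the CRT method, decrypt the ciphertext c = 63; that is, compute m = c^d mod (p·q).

m₁ = c^(d_p) mod p: c ≡ 22 (mod 41), and 22^33 mod 41 = 15.
m₂ = c^(d_q) mod q: c ≡ 63 (mod 89), and 63^65 mod 89 = 74.
h = q_inv·(m₁ − m₂) mod p = 6·(15 − 74) mod 41 = 15.
m = m₂ + h·q = 74 + 15·89 = 1409.

1409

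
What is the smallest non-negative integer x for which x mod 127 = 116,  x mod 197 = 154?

Combine the congruences pairwise.
From x ≡ 116 (mod 127) write x = 116 + 127t. Substituting into x ≡ 154 (mod 197) gives 127t ≡ 38 (mod 197), and since 127⁻¹ ≡ 121 (mod 197), t ≡ 67. Hence x ≡ 116 + 127·67 = 8625 (mod 25019).

8625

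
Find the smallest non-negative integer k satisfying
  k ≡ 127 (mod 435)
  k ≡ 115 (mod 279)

21877

Combine the congruences pairwise.
gcd(435, 279) = 3 and 3 | (115 − 127), so the pair is consistent; merging gives k ≡ 21877 (mod 40455), where 40455 = lcm(435, 279).
The solution is unique modulo lcm(435, 279) = 40455.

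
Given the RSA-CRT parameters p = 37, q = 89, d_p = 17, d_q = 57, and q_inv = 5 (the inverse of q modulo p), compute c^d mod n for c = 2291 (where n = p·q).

m₁ = c^(d_p) mod p: c ≡ 34 (mod 37), and 34^17 mod 37 = 12.
m₂ = c^(d_q) mod q: c ≡ 66 (mod 89), and 66^57 mod 89 = 82.
h = q_inv·(m₁ − m₂) mod p = 5·(12 − 82) mod 37 = 20.
m = m₂ + h·q = 82 + 20·89 = 1862.

1862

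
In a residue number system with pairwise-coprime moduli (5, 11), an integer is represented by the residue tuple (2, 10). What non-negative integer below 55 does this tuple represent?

32

Combine the congruences pairwise.
From x ≡ 2 (mod 5) write x = 2 + 5t. Substituting into x ≡ 10 (mod 11) gives 5t ≡ 8 (mod 11), and since 5⁻¹ ≡ 9 (mod 11), t ≡ 6. Hence x ≡ 2 + 5·6 = 32 (mod 55).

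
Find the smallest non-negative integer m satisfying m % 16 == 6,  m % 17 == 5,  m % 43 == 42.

Combine the congruences pairwise.
From m ≡ 6 (mod 16) write m = 6 + 16t. Substituting into m ≡ 5 (mod 17) gives 16t ≡ 16 (mod 17), and since 16⁻¹ ≡ 16 (mod 17), t ≡ 1. Hence m ≡ 6 + 16·1 = 22 (mod 272).
From m ≡ 22 (mod 272) write m = 22 + 272t. Substituting into m ≡ 42 (mod 43) gives 272t ≡ 20 (mod 43), and since 14⁻¹ ≡ 40 (mod 43), t ≡ 26. Hence m ≡ 22 + 272·26 = 7094 (mod 11696).

7094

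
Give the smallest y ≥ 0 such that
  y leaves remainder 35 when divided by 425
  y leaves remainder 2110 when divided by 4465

gcd(425, 4465) = 5 and 5 | (2110 − 35), so the pair is consistent; merging gives y ≡ 91410 (mod 379525), where 379525 = lcm(425, 4465).
The solution is unique modulo lcm(425, 4465) = 379525.

91410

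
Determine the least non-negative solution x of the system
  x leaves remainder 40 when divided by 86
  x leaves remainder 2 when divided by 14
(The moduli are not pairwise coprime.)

212

gcd(86, 14) = 2 and 2 | (2 − 40), so the pair is consistent; merging gives x ≡ 212 (mod 602), where 602 = lcm(86, 14).
The solution is unique modulo lcm(86, 14) = 602.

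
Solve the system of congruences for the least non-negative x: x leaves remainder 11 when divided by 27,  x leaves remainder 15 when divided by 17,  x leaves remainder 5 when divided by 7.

The moduli are pairwise coprime; N = 27·17·7 = 3213.
N/27 = 119; 119 ≡ 11 (mod 27); 11·5 ≡ 1, so inverse 5.
N/17 = 189; 189 ≡ 2 (mod 17); 2·9 ≡ 1, so inverse 9.
N/7 = 459; 459 ≡ 4 (mod 7); 4·2 ≡ 1, so inverse 2.
x ≡ 11·119·5 + 15·189·9 + 5·459·2 = 36650.
36650 mod 3213 = 1307.

1307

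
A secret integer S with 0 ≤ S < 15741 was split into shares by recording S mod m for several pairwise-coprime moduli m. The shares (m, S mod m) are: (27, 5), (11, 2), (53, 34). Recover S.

7295

The moduli are pairwise coprime; N = 27·11·53 = 15741.
N/27 = 583; 583 ≡ 16 (mod 27); 16·22 ≡ 1, so inverse 22.
N/11 = 1431; 1431 ≡ 1 (mod 11), inverse 1.
N/53 = 297; 297 ≡ 32 (mod 53); 32·5 ≡ 1, so inverse 5.
S ≡ 5·583·22 + 2·1431·1 + 34·297·5 = 117482.
117482 mod 15741 = 7295.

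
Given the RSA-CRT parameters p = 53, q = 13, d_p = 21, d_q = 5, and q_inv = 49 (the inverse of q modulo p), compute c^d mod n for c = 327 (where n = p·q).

409

m₁ = c^(d_p) mod p: c ≡ 9 (mod 53), and 9^21 mod 53 = 38.
m₂ = c^(d_q) mod q: c ≡ 2 (mod 13), and 2^5 mod 13 = 6.
h = q_inv·(m₁ − m₂) mod p = 49·(38 − 6) mod 53 = 31.
m = m₂ + h·q = 6 + 31·13 = 409.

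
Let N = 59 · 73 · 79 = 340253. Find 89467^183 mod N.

79723

Mod 59: 89467 ≡ 23; by Fermat, exponent reduces to 183 mod 58 = 9; 23^9 ≡ 14 (mod 59).
Mod 73: 89467 ≡ 42; by Fermat, exponent reduces to 183 mod 72 = 39; 42^39 ≡ 7 (mod 73).
Mod 79: 89467 ≡ 39; by Fermat, exponent reduces to 183 mod 78 = 27; 39^27 ≡ 12 (mod 79).
Combine by CRT: x ≡ 14 (mod 59), x ≡ 7 (mod 73), x ≡ 12 (mod 79) ⇒ x ≡ 79723 (mod 340253).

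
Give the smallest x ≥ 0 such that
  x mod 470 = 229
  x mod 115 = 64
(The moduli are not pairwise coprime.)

8689

Combine the congruences pairwise.
gcd(470, 115) = 5 and 5 | (64 − 229), so the pair is consistent; merging gives x ≡ 8689 (mod 10810), where 10810 = lcm(470, 115).
The solution is unique modulo lcm(470, 115) = 10810.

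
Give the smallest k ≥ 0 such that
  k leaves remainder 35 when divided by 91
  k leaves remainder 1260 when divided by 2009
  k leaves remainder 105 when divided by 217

668248

Combine the congruences pairwise.
gcd(91, 2009) = 7 and 7 | (1260 − 35), so the pair is consistent; merging gives k ≡ 15323 (mod 26117), where 26117 = lcm(91, 2009).
gcd(26117, 217) = 7 and 7 | (105 − 15323), so the pair is consistent; merging gives k ≡ 668248 (mod 809627), where 809627 = lcm(26117, 217).
The solution is unique modulo lcm(91, 2009, 217) = 809627.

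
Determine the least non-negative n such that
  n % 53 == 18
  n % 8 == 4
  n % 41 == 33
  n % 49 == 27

Combine the congruences pairwise.
From n ≡ 18 (mod 53) write n = 18 + 53t. Substituting into n ≡ 4 (mod 8) gives 53t ≡ 2 (mod 8), and since 5⁻¹ ≡ 5 (mod 8), t ≡ 2. Hence n ≡ 18 + 53·2 = 124 (mod 424).
From n ≡ 124 (mod 424) write n = 124 + 424t. Substituting into n ≡ 33 (mod 41) gives 424t ≡ 32 (mod 41), and since 14⁻¹ ≡ 3 (mod 41), t ≡ 14. Hence n ≡ 124 + 424·14 = 6060 (mod 17384).
From n ≡ 6060 (mod 17384) write n = 6060 + 17384t. Substituting into n ≡ 27 (mod 49) gives 17384t ≡ 43 (mod 49), and since 38⁻¹ ≡ 40 (mod 49), t ≡ 5. Hence n ≡ 6060 + 17384·5 = 92980 (mod 851816).

92980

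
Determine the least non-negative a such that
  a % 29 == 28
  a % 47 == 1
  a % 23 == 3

Combine the congruences pairwise.
From a ≡ 28 (mod 29) write a = 28 + 29t. Substituting into a ≡ 1 (mod 47) gives 29t ≡ 20 (mod 47), and since 29⁻¹ ≡ 13 (mod 47), t ≡ 25. Hence a ≡ 28 + 29·25 = 753 (mod 1363).
From a ≡ 753 (mod 1363) write a = 753 + 1363t. Substituting into a ≡ 3 (mod 23) gives 1363t ≡ 9 (mod 23), and since 6⁻¹ ≡ 4 (mod 23), t ≡ 13. Hence a ≡ 753 + 1363·13 = 18472 (mod 31349).

18472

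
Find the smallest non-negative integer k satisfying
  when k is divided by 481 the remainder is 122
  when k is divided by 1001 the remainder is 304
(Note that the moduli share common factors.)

gcd(481, 1001) = 13 and 13 | (304 − 122), so the pair is consistent; merging gives k ≡ 20324 (mod 37037), where 37037 = lcm(481, 1001).
The solution is unique modulo lcm(481, 1001) = 37037.

20324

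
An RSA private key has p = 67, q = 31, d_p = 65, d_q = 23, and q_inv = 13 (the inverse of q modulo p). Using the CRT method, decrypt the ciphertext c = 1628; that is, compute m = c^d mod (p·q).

593

m₁ = c^(d_p) mod p: c ≡ 20 (mod 67), and 20^65 mod 67 = 57.
m₂ = c^(d_q) mod q: c ≡ 16 (mod 31), and 16^23 mod 31 = 4.
h = q_inv·(m₁ − m₂) mod p = 13·(57 − 4) mod 67 = 19.
m = m₂ + h·q = 4 + 19·31 = 593.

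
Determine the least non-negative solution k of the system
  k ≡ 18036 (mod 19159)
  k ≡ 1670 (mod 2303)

611965

gcd(19159, 2303) = 49 and 49 | (1670 − 18036), so the pair is consistent; merging gives k ≡ 611965 (mod 900473), where 900473 = lcm(19159, 2303).
The solution is unique modulo lcm(19159, 2303) = 900473.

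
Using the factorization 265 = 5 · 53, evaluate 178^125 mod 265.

Mod 5: 178 ≡ 3; by Fermat, exponent reduces to 125 mod 4 = 1; 3^1 ≡ 3 (mod 5).
Mod 53: 178 ≡ 19; by Fermat, exponent reduces to 125 mod 52 = 21; 19^21 ≡ 20 (mod 53).
Combine by CRT: x ≡ 3 (mod 5), x ≡ 20 (mod 53) ⇒ x ≡ 73 (mod 265).

73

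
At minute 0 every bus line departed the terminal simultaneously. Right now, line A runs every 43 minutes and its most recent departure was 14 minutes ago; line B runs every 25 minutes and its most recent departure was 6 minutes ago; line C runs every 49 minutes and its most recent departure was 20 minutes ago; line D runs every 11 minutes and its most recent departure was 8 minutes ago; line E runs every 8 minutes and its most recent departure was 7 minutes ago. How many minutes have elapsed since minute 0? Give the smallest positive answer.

From t ≡ 14 (mod 43) write t = 14 + 43s. Substituting into t ≡ 6 (mod 25) gives 43s ≡ 17 (mod 25), and since 18⁻¹ ≡ 7 (mod 25), s ≡ 19. Hence t ≡ 14 + 43·19 = 831 (mod 1075).
From t ≡ 831 (mod 1075) write t = 831 + 1075s. Substituting into t ≡ 20 (mod 49) gives 1075s ≡ 22 (mod 49), and since 46⁻¹ ≡ 16 (mod 49), s ≡ 9. Hence t ≡ 831 + 1075·9 = 10506 (mod 52675).
From t ≡ 10506 (mod 52675) write t = 10506 + 52675s. Substituting into t ≡ 8 (mod 11) gives 52675s ≡ 7 (mod 11), and since 7⁻¹ ≡ 8 (mod 11), s ≡ 1. Hence t ≡ 10506 + 52675·1 = 63181 (mod 579425).
From t ≡ 63181 (mod 579425) write t = 63181 + 579425s. Substituting into t ≡ 7 (mod 8) gives 579425s ≡ 2 (mod 8), and since 1⁻¹ ≡ 1 (mod 8), s ≡ 2. Hence t ≡ 63181 + 579425·2 = 1222031 (mod 4635400).

1222031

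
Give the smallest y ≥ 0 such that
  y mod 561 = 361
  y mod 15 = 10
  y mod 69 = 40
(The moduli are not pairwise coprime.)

36265

gcd(561, 15) = 3 and 3 | (10 − 361), so the pair is consistent; merging gives y ≡ 2605 (mod 2805), where 2805 = lcm(561, 15).
gcd(2805, 69) = 3 and 3 | (40 − 2605), so the pair is consistent; merging gives y ≡ 36265 (mod 64515), where 64515 = lcm(2805, 69).
The solution is unique modulo lcm(561, 15, 69) = 64515.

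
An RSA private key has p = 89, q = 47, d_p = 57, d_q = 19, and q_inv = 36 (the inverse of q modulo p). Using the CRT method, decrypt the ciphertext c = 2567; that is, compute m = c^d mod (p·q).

m₁ = c^(d_p) mod p: c ≡ 75 (mod 89), and 75^57 mod 89 = 43.
m₂ = c^(d_q) mod q: c ≡ 29 (mod 47), and 29^19 mod 47 = 15.
h = q_inv·(m₁ − m₂) mod p = 36·(43 − 15) mod 89 = 29.
m = m₂ + h·q = 15 + 29·47 = 1378.

1378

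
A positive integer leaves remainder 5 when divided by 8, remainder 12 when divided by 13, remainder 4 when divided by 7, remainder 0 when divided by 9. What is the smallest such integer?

The moduli are pairwise coprime; N = 8·13·7·9 = 6552.
N/8 = 819; 819 ≡ 3 (mod 8); 3·3 ≡ 1, so inverse 3.
N/13 = 504; 504 ≡ 10 (mod 13); 10·4 ≡ 1, so inverse 4.
N/7 = 936; 936 ≡ 5 (mod 7); 5·3 ≡ 1, so inverse 3.
N/9 = 728; 728 ≡ 8 (mod 9); 8·8 ≡ 1, so inverse 8.
k ≡ 5·819·3 + 12·504·4 + 4·936·3 + 0·728·8 = 47709.
47709 mod 6552 = 1845.

1845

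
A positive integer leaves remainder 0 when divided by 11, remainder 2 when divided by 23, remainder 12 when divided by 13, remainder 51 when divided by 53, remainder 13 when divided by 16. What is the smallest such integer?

From x ≡ 0 (mod 11) write x = 0 + 11t. Substituting into x ≡ 2 (mod 23) gives 11t ≡ 2 (mod 23), and since 11⁻¹ ≡ 21 (mod 23), t ≡ 19. Hence x ≡ 0 + 11·19 = 209 (mod 253).
From x ≡ 209 (mod 253) write x = 209 + 253t. Substituting into x ≡ 12 (mod 13) gives 253t ≡ 11 (mod 13), and since 6⁻¹ ≡ 11 (mod 13), t ≡ 4. Hence x ≡ 209 + 253·4 = 1221 (mod 3289).
From x ≡ 1221 (mod 3289) write x = 1221 + 3289t. Substituting into x ≡ 51 (mod 53) gives 3289t ≡ 49 (mod 53), and since 3⁻¹ ≡ 18 (mod 53), t ≡ 34. Hence x ≡ 1221 + 3289·34 = 113047 (mod 174317).
From x ≡ 113047 (mod 174317) write x = 113047 + 174317t. Substituting into x ≡ 13 (mod 16) gives 174317t ≡ 6 (mod 16), and since 13⁻¹ ≡ 5 (mod 16), t ≡ 14. Hence x ≡ 113047 + 174317·14 = 2553485 (mod 2789072).

2553485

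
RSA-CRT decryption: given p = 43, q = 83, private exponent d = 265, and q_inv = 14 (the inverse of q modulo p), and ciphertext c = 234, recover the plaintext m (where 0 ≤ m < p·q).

2643

d_p = d mod (p−1) = 265 mod 42 = 13; d_q = d mod (q−1) = 19.
m₁ = c^(d_p) mod p: c ≡ 19 (mod 43), and 19^13 mod 43 = 20.
m₂ = c^(d_q) mod q: c ≡ 68 (mod 83), and 68^19 mod 83 = 70.
h = q_inv·(m₁ − m₂) mod p = 14·(20 − 70) mod 43 = 31.
m = m₂ + h·q = 70 + 31·83 = 2643.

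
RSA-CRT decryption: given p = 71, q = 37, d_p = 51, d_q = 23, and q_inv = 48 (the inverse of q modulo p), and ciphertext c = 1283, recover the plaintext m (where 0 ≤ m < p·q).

289

m₁ = c^(d_p) mod p: c ≡ 5 (mod 71), and 5^51 mod 71 = 5.
m₂ = c^(d_q) mod q: c ≡ 25 (mod 37), and 25^23 mod 37 = 30.
h = q_inv·(m₁ − m₂) mod p = 48·(5 − 30) mod 71 = 7.
m = m₂ + h·q = 30 + 7·37 = 289.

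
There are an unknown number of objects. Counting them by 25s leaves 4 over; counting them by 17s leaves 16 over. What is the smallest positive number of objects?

254

Combine the congruences pairwise.
From N ≡ 4 (mod 25) write N = 4 + 25t. Substituting into N ≡ 16 (mod 17) gives 25t ≡ 12 (mod 17), and since 8⁻¹ ≡ 15 (mod 17), t ≡ 10. Hence N ≡ 4 + 25·10 = 254 (mod 425).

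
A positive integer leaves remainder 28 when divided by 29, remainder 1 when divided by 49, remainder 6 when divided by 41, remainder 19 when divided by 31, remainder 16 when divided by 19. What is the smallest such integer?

From n ≡ 28 (mod 29) write n = 28 + 29t. Substituting into n ≡ 1 (mod 49) gives 29t ≡ 22 (mod 49), and since 29⁻¹ ≡ 22 (mod 49), t ≡ 43. Hence n ≡ 28 + 29·43 = 1275 (mod 1421).
From n ≡ 1275 (mod 1421) write n = 1275 + 1421t. Substituting into n ≡ 6 (mod 41) gives 1421t ≡ 2 (mod 41), and since 27⁻¹ ≡ 38 (mod 41), t ≡ 35. Hence n ≡ 1275 + 1421·35 = 51010 (mod 58261).
From n ≡ 51010 (mod 58261) write n = 51010 + 58261t. Substituting into n ≡ 19 (mod 31) gives 58261t ≡ 4 (mod 31), and since 12⁻¹ ≡ 13 (mod 31), t ≡ 21. Hence n ≡ 51010 + 58261·21 = 1274491 (mod 1806091).
From n ≡ 1274491 (mod 1806091) write n = 1274491 + 1806091t. Substituting into n ≡ 16 (mod 19) gives 1806091t ≡ 7 (mod 19), and since 8⁻¹ ≡ 12 (mod 19), t ≡ 8. Hence n ≡ 1274491 + 1806091·8 = 15723219 (mod 34315729).

15723219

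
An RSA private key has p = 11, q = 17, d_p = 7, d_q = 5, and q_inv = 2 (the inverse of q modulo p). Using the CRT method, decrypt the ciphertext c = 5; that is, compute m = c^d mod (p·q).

m₁ = c^(d_p) mod p: c ≡ 5 (mod 11), and 5^7 mod 11 = 3.
m₂ = c^(d_q) mod q: c ≡ 5 (mod 17), and 5^5 mod 17 = 14.
h = q_inv·(m₁ − m₂) mod p = 2·(3 − 14) mod 11 = 0.
m = m₂ + h·q = 14 + 0·17 = 14.

14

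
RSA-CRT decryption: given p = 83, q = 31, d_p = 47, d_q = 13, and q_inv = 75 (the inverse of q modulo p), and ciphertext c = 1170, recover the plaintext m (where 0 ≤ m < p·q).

m₁ = c^(d_p) mod p: c ≡ 8 (mod 83), and 8^47 mod 83 = 53.
m₂ = c^(d_q) mod q: c ≡ 23 (mod 31), and 23^13 mod 31 = 15.
h = q_inv·(m₁ − m₂) mod p = 75·(53 − 15) mod 83 = 28.
m = m₂ + h·q = 15 + 28·31 = 883.

883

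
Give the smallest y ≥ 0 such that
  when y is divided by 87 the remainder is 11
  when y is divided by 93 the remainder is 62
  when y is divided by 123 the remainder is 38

27590

gcd(87, 93) = 3 and 3 | (62 − 11), so the pair is consistent; merging gives y ≡ 620 (mod 2697), where 2697 = lcm(87, 93).
gcd(2697, 123) = 3 and 3 | (38 − 620), so the pair is consistent; merging gives y ≡ 27590 (mod 110577), where 110577 = lcm(2697, 123).
The solution is unique modulo lcm(87, 93, 123) = 110577.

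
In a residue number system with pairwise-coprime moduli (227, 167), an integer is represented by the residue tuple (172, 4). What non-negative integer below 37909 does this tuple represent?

From x ≡ 172 (mod 227) write x = 172 + 227t. Substituting into x ≡ 4 (mod 167) gives 227t ≡ 166 (mod 167), and since 60⁻¹ ≡ 103 (mod 167), t ≡ 64. Hence x ≡ 172 + 227·64 = 14700 (mod 37909).

14700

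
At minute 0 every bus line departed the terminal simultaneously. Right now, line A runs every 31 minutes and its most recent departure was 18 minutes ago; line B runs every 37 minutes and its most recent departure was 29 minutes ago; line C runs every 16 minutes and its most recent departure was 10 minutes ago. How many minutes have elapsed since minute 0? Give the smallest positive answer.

The moduli are pairwise coprime; N = 31·37·16 = 18352.
N/31 = 592; 592 ≡ 3 (mod 31); 3·21 ≡ 1, so inverse 21.
N/37 = 496; 496 ≡ 15 (mod 37); 15·5 ≡ 1, so inverse 5.
N/16 = 1147; 1147 ≡ 11 (mod 16); 11·3 ≡ 1, so inverse 3.
t ≡ 18·592·21 + 29·496·5 + 10·1147·3 = 330106.
330106 mod 18352 = 18122.

18122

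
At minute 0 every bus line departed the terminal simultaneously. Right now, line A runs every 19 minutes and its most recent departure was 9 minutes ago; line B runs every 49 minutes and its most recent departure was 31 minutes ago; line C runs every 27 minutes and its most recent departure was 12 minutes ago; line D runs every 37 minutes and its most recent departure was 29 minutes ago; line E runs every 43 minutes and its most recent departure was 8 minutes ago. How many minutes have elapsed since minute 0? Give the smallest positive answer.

From t ≡ 9 (mod 19) write t = 9 + 19s. Substituting into t ≡ 31 (mod 49) gives 19s ≡ 22 (mod 49), and since 19⁻¹ ≡ 31 (mod 49), s ≡ 45. Hence t ≡ 9 + 19·45 = 864 (mod 931).
From t ≡ 864 (mod 931) write t = 864 + 931s. Substituting into t ≡ 12 (mod 27) gives 931s ≡ 12 (mod 27), and since 13⁻¹ ≡ 25 (mod 27), s ≡ 3. Hence t ≡ 864 + 931·3 = 3657 (mod 25137).
From t ≡ 3657 (mod 25137) write t = 3657 + 25137s. Substituting into t ≡ 29 (mod 37) gives 25137s ≡ 35 (mod 37), and since 14⁻¹ ≡ 8 (mod 37), s ≡ 21. Hence t ≡ 3657 + 25137·21 = 531534 (mod 930069).
From t ≡ 531534 (mod 930069) write t = 531534 + 930069s. Substituting into t ≡ 8 (mod 43) gives 930069s ≡ 40 (mod 43), and since 22⁻¹ ≡ 2 (mod 43), s ≡ 37. Hence t ≡ 531534 + 930069·37 = 34944087 (mod 39992967).

34944087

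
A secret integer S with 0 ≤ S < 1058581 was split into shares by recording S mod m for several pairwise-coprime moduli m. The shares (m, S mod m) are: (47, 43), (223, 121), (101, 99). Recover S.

27773

The moduli are pairwise coprime; N = 47·223·101 = 1058581.
N/47 = 22523; 22523 ≡ 10 (mod 47); 10·33 ≡ 1, so inverse 33.
N/223 = 4747; 4747 ≡ 64 (mod 223); 64·115 ≡ 1, so inverse 115.
N/101 = 10481; 10481 ≡ 78 (mod 101); 78·79 ≡ 1, so inverse 79.
S ≡ 43·22523·33 + 121·4747·115 + 99·10481·79 = 179986543.
179986543 mod 1058581 = 27773.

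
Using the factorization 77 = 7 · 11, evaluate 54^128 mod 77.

67

Mod 7: 54 ≡ 5; by Fermat, exponent reduces to 128 mod 6 = 2; 5^2 ≡ 4 (mod 7).
Mod 11: 54 ≡ 10; by Fermat, exponent reduces to 128 mod 10 = 8; 10^8 ≡ 1 (mod 11).
Combine by CRT: x ≡ 4 (mod 7), x ≡ 1 (mod 11) ⇒ x ≡ 67 (mod 77).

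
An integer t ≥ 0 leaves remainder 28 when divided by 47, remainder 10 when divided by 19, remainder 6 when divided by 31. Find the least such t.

Combine the congruences pairwise.
From t ≡ 28 (mod 47) write t = 28 + 47s. Substituting into t ≡ 10 (mod 19) gives 47s ≡ 1 (mod 19), and since 9⁻¹ ≡ 17 (mod 19), s ≡ 17. Hence t ≡ 28 + 47·17 = 827 (mod 893).
From t ≡ 827 (mod 893) write t = 827 + 893s. Substituting into t ≡ 6 (mod 31) gives 893s ≡ 16 (mod 31), and since 25⁻¹ ≡ 5 (mod 31), s ≡ 18. Hence t ≡ 827 + 893·18 = 16901 (mod 27683).

16901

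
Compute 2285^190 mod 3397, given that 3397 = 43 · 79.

Mod 43: 2285 ≡ 6; by Fermat, exponent reduces to 190 mod 42 = 22; 6^22 ≡ 6 (mod 43).
Mod 79: 2285 ≡ 73; by Fermat, exponent reduces to 190 mod 78 = 34; 73^34 ≡ 72 (mod 79).
Combine by CRT: x ≡ 6 (mod 43), x ≡ 72 (mod 79) ⇒ x ≡ 2758 (mod 3397).

2758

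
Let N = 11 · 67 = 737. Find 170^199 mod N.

Mod 11: 170 ≡ 5; by Fermat, exponent reduces to 199 mod 10 = 9; 5^9 ≡ 9 (mod 11).
Mod 67: 170 ≡ 36; by Fermat, exponent reduces to 199 mod 66 = 1; 36^1 ≡ 36 (mod 67).
Combine by CRT: x ≡ 9 (mod 11), x ≡ 36 (mod 67) ⇒ x ≡ 438 (mod 737).

438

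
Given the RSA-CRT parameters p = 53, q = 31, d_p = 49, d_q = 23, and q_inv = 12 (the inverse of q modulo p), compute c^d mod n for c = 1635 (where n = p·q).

m₁ = c^(d_p) mod p: c ≡ 45 (mod 53), and 45^49 mod 53 = 3.
m₂ = c^(d_q) mod q: c ≡ 23 (mod 31), and 23^23 mod 31 = 15.
h = q_inv·(m₁ − m₂) mod p = 12·(3 − 15) mod 53 = 15.
m = m₂ + h·q = 15 + 15·31 = 480.

480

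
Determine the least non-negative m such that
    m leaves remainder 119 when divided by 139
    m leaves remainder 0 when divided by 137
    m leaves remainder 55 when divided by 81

534574

From m ≡ 119 (mod 139) write m = 119 + 139t. Substituting into m ≡ 0 (mod 137) gives 139t ≡ 18 (mod 137), and since 2⁻¹ ≡ 69 (mod 137), t ≡ 9. Hence m ≡ 119 + 139·9 = 1370 (mod 19043).
From m ≡ 1370 (mod 19043) write m = 1370 + 19043t. Substituting into m ≡ 55 (mod 81) gives 19043t ≡ 62 (mod 81), and since 8⁻¹ ≡ 71 (mod 81), t ≡ 28. Hence m ≡ 1370 + 19043·28 = 534574 (mod 1542483).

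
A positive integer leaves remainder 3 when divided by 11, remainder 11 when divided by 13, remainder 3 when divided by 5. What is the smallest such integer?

The moduli are pairwise coprime; N = 11·13·5 = 715.
N/11 = 65; 65 ≡ 10 (mod 11); 10·10 ≡ 1, so inverse 10.
N/13 = 55; 55 ≡ 3 (mod 13); 3·9 ≡ 1, so inverse 9.
N/5 = 143; 143 ≡ 3 (mod 5); 3·2 ≡ 1, so inverse 2.
x ≡ 3·65·10 + 11·55·9 + 3·143·2 = 8253.
8253 mod 715 = 388.

388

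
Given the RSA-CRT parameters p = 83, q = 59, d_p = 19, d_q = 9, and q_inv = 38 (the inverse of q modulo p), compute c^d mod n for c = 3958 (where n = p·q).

3588

m₁ = c^(d_p) mod p: c ≡ 57 (mod 83), and 57^19 mod 83 = 19.
m₂ = c^(d_q) mod q: c ≡ 5 (mod 59), and 5^9 mod 59 = 48.
h = q_inv·(m₁ − m₂) mod p = 38·(19 − 48) mod 83 = 60.
m = m₂ + h·q = 48 + 60·59 = 3588.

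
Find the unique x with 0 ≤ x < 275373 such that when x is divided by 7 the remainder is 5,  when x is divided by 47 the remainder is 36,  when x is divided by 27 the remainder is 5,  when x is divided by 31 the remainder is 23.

112460

The moduli are pairwise coprime; N = 7·47·27·31 = 275373.
N/7 = 39339; 39339 ≡ 6 (mod 7); 6·6 ≡ 1, so inverse 6.
N/47 = 5859; 5859 ≡ 31 (mod 47); 31·44 ≡ 1, so inverse 44.
N/27 = 10199; 10199 ≡ 20 (mod 27); 20·23 ≡ 1, so inverse 23.
N/31 = 8883; 8883 ≡ 17 (mod 31); 17·11 ≡ 1, so inverse 11.
x ≡ 5·39339·6 + 36·5859·44 + 5·10199·23 + 23·8883·11 = 13881110.
13881110 mod 275373 = 112460.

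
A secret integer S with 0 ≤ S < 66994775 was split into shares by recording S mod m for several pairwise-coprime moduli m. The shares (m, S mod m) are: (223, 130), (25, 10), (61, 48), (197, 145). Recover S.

35626610

Combine the congruences pairwise.
From S ≡ 130 (mod 223) write S = 130 + 223t. Substituting into S ≡ 10 (mod 25) gives 223t ≡ 5 (mod 25), and since 23⁻¹ ≡ 12 (mod 25), t ≡ 10. Hence S ≡ 130 + 223·10 = 2360 (mod 5575).
From S ≡ 2360 (mod 5575) write S = 2360 + 5575t. Substituting into S ≡ 48 (mod 61) gives 5575t ≡ 6 (mod 61), and since 24⁻¹ ≡ 28 (mod 61), t ≡ 46. Hence S ≡ 2360 + 5575·46 = 258810 (mod 340075).
From S ≡ 258810 (mod 340075) write S = 258810 + 340075t. Substituting into S ≡ 145 (mod 197) gives 340075t ≡ 193 (mod 197), and since 53⁻¹ ≡ 171 (mod 197), t ≡ 104. Hence S ≡ 258810 + 340075·104 = 35626610 (mod 66994775).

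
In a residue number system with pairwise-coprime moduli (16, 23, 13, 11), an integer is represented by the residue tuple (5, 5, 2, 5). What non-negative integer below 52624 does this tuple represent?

The moduli are pairwise coprime; N = 16·23·13·11 = 52624.
N/16 = 3289; 3289 ≡ 9 (mod 16); 9·9 ≡ 1, so inverse 9.
N/23 = 2288; 2288 ≡ 11 (mod 23); 11·21 ≡ 1, so inverse 21.
N/13 = 4048; 4048 ≡ 5 (mod 13); 5·8 ≡ 1, so inverse 8.
N/11 = 4784; 4784 ≡ 10 (mod 11); 10·10 ≡ 1, so inverse 10.
x ≡ 5·3289·9 + 5·2288·21 + 2·4048·8 + 5·4784·10 = 692213.
692213 mod 52624 = 8101.

8101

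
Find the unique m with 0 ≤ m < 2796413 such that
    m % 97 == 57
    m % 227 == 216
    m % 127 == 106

The moduli are pairwise coprime; N = 97·227·127 = 2796413.
N/97 = 28829; 28829 ≡ 20 (mod 97); 20·34 ≡ 1, so inverse 34.
N/227 = 12319; 12319 ≡ 61 (mod 227); 61·67 ≡ 1, so inverse 67.
N/127 = 22019; 22019 ≡ 48 (mod 127); 48·45 ≡ 1, so inverse 45.
m ≡ 57·28829·34 + 216·12319·67 + 106·22019·45 = 339181800.
339181800 mod 2796413 = 815827.

815827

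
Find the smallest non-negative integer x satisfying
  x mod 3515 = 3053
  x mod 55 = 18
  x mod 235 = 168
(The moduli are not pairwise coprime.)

gcd(3515, 55) = 5 and 5 | (18 − 3053), so the pair is consistent; merging gives x ≡ 10083 (mod 38665), where 38665 = lcm(3515, 55).
gcd(38665, 235) = 5 and 5 | (168 − 10083), so the pair is consistent; merging gives x ≡ 1595348 (mod 1817255), where 1817255 = lcm(38665, 235).
The solution is unique modulo lcm(3515, 55, 235) = 1817255.

1595348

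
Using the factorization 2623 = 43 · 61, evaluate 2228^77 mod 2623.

345

Mod 43: 2228 ≡ 35; by Fermat, exponent reduces to 77 mod 42 = 35; 35^35 ≡ 1 (mod 43).
Mod 61: 2228 ≡ 32; by Fermat, exponent reduces to 77 mod 60 = 17; 32^17 ≡ 40 (mod 61).
Combine by CRT: x ≡ 1 (mod 43), x ≡ 40 (mod 61) ⇒ x ≡ 345 (mod 2623).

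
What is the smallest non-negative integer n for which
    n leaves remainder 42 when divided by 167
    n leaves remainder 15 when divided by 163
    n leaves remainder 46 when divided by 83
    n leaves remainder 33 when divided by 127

129060481

From n ≡ 42 (mod 167) write n = 42 + 167t. Substituting into n ≡ 15 (mod 163) gives 167t ≡ 136 (mod 163), and since 4⁻¹ ≡ 41 (mod 163), t ≡ 34. Hence n ≡ 42 + 167·34 = 5720 (mod 27221).
From n ≡ 5720 (mod 27221) write n = 5720 + 27221t. Substituting into n ≡ 46 (mod 83) gives 27221t ≡ 53 (mod 83), and since 80⁻¹ ≡ 55 (mod 83), t ≡ 10. Hence n ≡ 5720 + 27221·10 = 277930 (mod 2259343).
From n ≡ 277930 (mod 2259343) write n = 277930 + 2259343t. Substituting into n ≡ 33 (mod 127) gives 2259343t ≡ 106 (mod 127), and since 13⁻¹ ≡ 88 (mod 127), t ≡ 57. Hence n ≡ 277930 + 2259343·57 = 129060481 (mod 286936561).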